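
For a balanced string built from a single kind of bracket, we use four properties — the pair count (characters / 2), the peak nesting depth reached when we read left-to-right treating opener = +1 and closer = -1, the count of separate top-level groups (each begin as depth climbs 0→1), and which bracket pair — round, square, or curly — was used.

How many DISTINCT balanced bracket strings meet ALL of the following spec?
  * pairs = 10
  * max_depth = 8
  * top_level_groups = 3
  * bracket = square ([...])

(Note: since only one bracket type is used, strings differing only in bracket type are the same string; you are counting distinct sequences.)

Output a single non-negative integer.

Spec: pairs=10 depth=8 groups=3
Count(depth <= 8) = 3432
Count(depth <= 7) = 3429
Count(depth == 8) = 3432 - 3429 = 3

Answer: 3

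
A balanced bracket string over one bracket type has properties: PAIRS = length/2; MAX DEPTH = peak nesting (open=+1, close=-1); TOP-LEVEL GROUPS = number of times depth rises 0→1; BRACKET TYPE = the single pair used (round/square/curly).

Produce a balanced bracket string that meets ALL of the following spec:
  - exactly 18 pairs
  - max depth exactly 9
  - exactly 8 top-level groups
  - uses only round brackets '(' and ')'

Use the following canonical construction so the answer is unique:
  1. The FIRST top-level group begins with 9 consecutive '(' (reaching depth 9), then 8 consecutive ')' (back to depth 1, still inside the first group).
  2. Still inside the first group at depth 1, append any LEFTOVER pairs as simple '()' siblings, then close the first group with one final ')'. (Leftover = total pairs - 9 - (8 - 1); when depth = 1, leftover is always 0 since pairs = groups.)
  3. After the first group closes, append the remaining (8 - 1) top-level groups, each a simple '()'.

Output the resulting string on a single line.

Spec: pairs=18 depth=9 groups=8
Leftover pairs = 18 - 9 - (8-1) = 2
First group: deep chain of depth 9 + 2 sibling pairs
Remaining 7 groups: simple '()' each

Answer: ((((((((())))))))()())()()()()()()()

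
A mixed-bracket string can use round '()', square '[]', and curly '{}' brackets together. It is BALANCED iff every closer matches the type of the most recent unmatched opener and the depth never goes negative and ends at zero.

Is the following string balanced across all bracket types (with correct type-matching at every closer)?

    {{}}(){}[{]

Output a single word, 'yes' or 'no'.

pos 0: push '{'; stack = {
pos 1: push '{'; stack = {{
pos 2: '}' matches '{'; pop; stack = {
pos 3: '}' matches '{'; pop; stack = (empty)
pos 4: push '('; stack = (
pos 5: ')' matches '('; pop; stack = (empty)
pos 6: push '{'; stack = {
pos 7: '}' matches '{'; pop; stack = (empty)
pos 8: push '['; stack = [
pos 9: push '{'; stack = [{
pos 10: saw closer ']' but top of stack is '{' (expected '}') → INVALID
Verdict: type mismatch at position 10: ']' closes '{' → no

Answer: no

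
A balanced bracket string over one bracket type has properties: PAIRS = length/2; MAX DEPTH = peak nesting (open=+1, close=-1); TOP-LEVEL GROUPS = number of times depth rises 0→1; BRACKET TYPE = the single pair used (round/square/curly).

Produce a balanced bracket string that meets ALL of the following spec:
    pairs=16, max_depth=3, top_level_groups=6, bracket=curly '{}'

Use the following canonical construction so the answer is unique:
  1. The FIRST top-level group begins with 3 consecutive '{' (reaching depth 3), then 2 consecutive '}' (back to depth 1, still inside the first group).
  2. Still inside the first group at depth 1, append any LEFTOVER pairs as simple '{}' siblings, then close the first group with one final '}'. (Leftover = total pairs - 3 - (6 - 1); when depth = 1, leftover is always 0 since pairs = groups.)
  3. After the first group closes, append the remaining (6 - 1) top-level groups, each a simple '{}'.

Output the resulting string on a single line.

Answer: {{{}}{}{}{}{}{}{}{}{}}{}{}{}{}{}

Derivation:
Spec: pairs=16 depth=3 groups=6
Leftover pairs = 16 - 3 - (6-1) = 8
First group: deep chain of depth 3 + 8 sibling pairs
Remaining 5 groups: simple '{}' each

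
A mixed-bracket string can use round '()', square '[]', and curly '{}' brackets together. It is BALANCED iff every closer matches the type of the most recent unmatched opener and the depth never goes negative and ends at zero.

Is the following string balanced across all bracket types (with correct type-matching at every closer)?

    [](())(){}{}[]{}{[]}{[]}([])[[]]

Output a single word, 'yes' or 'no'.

Answer: yes

Derivation:
pos 0: push '['; stack = [
pos 1: ']' matches '['; pop; stack = (empty)
pos 2: push '('; stack = (
pos 3: push '('; stack = ((
pos 4: ')' matches '('; pop; stack = (
pos 5: ')' matches '('; pop; stack = (empty)
pos 6: push '('; stack = (
pos 7: ')' matches '('; pop; stack = (empty)
pos 8: push '{'; stack = {
pos 9: '}' matches '{'; pop; stack = (empty)
pos 10: push '{'; stack = {
pos 11: '}' matches '{'; pop; stack = (empty)
pos 12: push '['; stack = [
pos 13: ']' matches '['; pop; stack = (empty)
pos 14: push '{'; stack = {
pos 15: '}' matches '{'; pop; stack = (empty)
pos 16: push '{'; stack = {
pos 17: push '['; stack = {[
pos 18: ']' matches '['; pop; stack = {
pos 19: '}' matches '{'; pop; stack = (empty)
pos 20: push '{'; stack = {
pos 21: push '['; stack = {[
pos 22: ']' matches '['; pop; stack = {
pos 23: '}' matches '{'; pop; stack = (empty)
pos 24: push '('; stack = (
pos 25: push '['; stack = ([
pos 26: ']' matches '['; pop; stack = (
pos 27: ')' matches '('; pop; stack = (empty)
pos 28: push '['; stack = [
pos 29: push '['; stack = [[
pos 30: ']' matches '['; pop; stack = [
pos 31: ']' matches '['; pop; stack = (empty)
end: stack empty → VALID
Verdict: properly nested → yes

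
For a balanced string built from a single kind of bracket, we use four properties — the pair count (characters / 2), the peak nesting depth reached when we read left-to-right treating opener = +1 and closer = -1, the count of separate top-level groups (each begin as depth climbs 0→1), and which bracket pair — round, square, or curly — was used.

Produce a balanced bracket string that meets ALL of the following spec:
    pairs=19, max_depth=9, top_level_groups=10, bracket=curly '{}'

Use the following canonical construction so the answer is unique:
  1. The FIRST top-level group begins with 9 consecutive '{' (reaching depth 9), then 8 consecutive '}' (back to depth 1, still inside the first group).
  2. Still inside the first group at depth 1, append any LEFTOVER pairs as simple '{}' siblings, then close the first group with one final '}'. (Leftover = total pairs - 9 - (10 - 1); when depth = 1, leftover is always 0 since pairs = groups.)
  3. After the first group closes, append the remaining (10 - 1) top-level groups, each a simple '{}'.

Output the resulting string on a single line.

Spec: pairs=19 depth=9 groups=10
Leftover pairs = 19 - 9 - (10-1) = 1
First group: deep chain of depth 9 + 1 sibling pairs
Remaining 9 groups: simple '{}' each

Answer: {{{{{{{{{}}}}}}}}{}}{}{}{}{}{}{}{}{}{}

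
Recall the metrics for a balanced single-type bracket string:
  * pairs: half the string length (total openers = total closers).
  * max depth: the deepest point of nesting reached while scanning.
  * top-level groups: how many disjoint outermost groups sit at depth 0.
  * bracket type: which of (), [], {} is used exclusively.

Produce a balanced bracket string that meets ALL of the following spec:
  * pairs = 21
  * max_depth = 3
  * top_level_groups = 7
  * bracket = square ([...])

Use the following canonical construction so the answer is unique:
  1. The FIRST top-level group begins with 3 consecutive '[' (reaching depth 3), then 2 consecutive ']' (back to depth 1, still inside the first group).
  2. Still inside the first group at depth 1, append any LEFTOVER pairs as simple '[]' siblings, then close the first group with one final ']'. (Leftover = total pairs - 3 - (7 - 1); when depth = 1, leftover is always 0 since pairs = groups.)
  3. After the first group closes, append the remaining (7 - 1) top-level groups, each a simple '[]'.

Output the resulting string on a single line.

Spec: pairs=21 depth=3 groups=7
Leftover pairs = 21 - 3 - (7-1) = 12
First group: deep chain of depth 3 + 12 sibling pairs
Remaining 6 groups: simple '[]' each

Answer: [[[]][][][][][][][][][][][][]][][][][][][]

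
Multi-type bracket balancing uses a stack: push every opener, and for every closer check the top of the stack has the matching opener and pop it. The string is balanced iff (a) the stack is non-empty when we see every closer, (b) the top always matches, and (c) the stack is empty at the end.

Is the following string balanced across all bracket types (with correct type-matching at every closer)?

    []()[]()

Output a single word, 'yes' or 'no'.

Answer: yes

Derivation:
pos 0: push '['; stack = [
pos 1: ']' matches '['; pop; stack = (empty)
pos 2: push '('; stack = (
pos 3: ')' matches '('; pop; stack = (empty)
pos 4: push '['; stack = [
pos 5: ']' matches '['; pop; stack = (empty)
pos 6: push '('; stack = (
pos 7: ')' matches '('; pop; stack = (empty)
end: stack empty → VALID
Verdict: properly nested → yes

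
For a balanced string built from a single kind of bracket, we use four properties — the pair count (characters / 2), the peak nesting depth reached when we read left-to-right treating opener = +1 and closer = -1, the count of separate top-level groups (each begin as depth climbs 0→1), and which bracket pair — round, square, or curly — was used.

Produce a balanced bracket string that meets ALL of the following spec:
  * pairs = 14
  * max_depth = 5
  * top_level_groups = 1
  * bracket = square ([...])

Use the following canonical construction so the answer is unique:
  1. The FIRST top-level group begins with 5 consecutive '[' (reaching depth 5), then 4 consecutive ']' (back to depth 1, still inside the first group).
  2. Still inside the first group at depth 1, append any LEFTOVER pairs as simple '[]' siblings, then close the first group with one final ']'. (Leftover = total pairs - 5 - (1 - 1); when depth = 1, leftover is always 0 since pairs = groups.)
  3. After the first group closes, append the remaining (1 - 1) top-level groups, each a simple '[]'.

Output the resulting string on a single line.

Spec: pairs=14 depth=5 groups=1
Leftover pairs = 14 - 5 - (1-1) = 9
First group: deep chain of depth 5 + 9 sibling pairs
Remaining 0 groups: simple '[]' each

Answer: [[[[[]]]][][][][][][][][][]]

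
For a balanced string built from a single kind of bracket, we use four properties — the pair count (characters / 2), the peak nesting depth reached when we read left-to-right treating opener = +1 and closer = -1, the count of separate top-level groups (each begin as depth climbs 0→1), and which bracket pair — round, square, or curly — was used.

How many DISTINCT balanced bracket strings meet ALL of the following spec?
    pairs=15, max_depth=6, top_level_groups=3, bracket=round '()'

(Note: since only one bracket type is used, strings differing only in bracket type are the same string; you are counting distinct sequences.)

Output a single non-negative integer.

Answer: 447825

Derivation:
Spec: pairs=15 depth=6 groups=3
Count(depth <= 6) = 1590683
Count(depth <= 5) = 1142858
Count(depth == 6) = 1590683 - 1142858 = 447825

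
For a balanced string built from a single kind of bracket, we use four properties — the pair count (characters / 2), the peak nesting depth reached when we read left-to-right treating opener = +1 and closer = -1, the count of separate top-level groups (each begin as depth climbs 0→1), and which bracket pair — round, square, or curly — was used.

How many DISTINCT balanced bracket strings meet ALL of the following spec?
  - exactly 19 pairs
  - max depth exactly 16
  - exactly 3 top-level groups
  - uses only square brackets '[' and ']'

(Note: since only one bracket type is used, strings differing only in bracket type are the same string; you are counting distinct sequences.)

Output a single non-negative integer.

Spec: pairs=19 depth=16 groups=3
Count(depth <= 16) = 347993907
Count(depth <= 15) = 347993814
Count(depth == 16) = 347993907 - 347993814 = 93

Answer: 93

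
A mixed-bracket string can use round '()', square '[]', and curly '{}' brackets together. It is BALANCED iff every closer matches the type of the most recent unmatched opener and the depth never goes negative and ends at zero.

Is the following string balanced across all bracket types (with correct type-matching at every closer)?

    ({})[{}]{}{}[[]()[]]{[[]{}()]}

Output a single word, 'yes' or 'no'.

Answer: yes

Derivation:
pos 0: push '('; stack = (
pos 1: push '{'; stack = ({
pos 2: '}' matches '{'; pop; stack = (
pos 3: ')' matches '('; pop; stack = (empty)
pos 4: push '['; stack = [
pos 5: push '{'; stack = [{
pos 6: '}' matches '{'; pop; stack = [
pos 7: ']' matches '['; pop; stack = (empty)
pos 8: push '{'; stack = {
pos 9: '}' matches '{'; pop; stack = (empty)
pos 10: push '{'; stack = {
pos 11: '}' matches '{'; pop; stack = (empty)
pos 12: push '['; stack = [
pos 13: push '['; stack = [[
pos 14: ']' matches '['; pop; stack = [
pos 15: push '('; stack = [(
pos 16: ')' matches '('; pop; stack = [
pos 17: push '['; stack = [[
pos 18: ']' matches '['; pop; stack = [
pos 19: ']' matches '['; pop; stack = (empty)
pos 20: push '{'; stack = {
pos 21: push '['; stack = {[
pos 22: push '['; stack = {[[
pos 23: ']' matches '['; pop; stack = {[
pos 24: push '{'; stack = {[{
pos 25: '}' matches '{'; pop; stack = {[
pos 26: push '('; stack = {[(
pos 27: ')' matches '('; pop; stack = {[
pos 28: ']' matches '['; pop; stack = {
pos 29: '}' matches '{'; pop; stack = (empty)
end: stack empty → VALID
Verdict: properly nested → yes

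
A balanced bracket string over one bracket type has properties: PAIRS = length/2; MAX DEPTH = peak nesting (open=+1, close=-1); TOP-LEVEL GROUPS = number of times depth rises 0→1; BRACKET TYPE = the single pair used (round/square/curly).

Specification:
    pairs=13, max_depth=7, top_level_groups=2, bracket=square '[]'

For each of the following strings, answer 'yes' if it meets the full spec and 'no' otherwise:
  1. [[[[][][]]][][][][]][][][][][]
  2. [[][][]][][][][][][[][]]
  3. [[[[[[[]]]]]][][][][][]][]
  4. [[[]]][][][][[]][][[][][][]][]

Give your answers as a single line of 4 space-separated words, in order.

Answer: no no yes no

Derivation:
String 1 '[[[[][][]]][][][][]][][][][][]': depth seq [1 2 3 4 3 4 3 4 3 2 1 2 1 2 1 2 1 2 1 0 1 0 1 0 1 0 1 0 1 0]
  -> pairs=15 depth=4 groups=6 -> no
String 2 '[[][][]][][][][][][[][]]': depth seq [1 2 1 2 1 2 1 0 1 0 1 0 1 0 1 0 1 0 1 2 1 2 1 0]
  -> pairs=12 depth=2 groups=7 -> no
String 3 '[[[[[[[]]]]]][][][][][]][]': depth seq [1 2 3 4 5 6 7 6 5 4 3 2 1 2 1 2 1 2 1 2 1 2 1 0 1 0]
  -> pairs=13 depth=7 groups=2 -> yes
String 4 '[[[]]][][][][[]][][[][][][]][]': depth seq [1 2 3 2 1 0 1 0 1 0 1 0 1 2 1 0 1 0 1 2 1 2 1 2 1 2 1 0 1 0]
  -> pairs=15 depth=3 groups=8 -> no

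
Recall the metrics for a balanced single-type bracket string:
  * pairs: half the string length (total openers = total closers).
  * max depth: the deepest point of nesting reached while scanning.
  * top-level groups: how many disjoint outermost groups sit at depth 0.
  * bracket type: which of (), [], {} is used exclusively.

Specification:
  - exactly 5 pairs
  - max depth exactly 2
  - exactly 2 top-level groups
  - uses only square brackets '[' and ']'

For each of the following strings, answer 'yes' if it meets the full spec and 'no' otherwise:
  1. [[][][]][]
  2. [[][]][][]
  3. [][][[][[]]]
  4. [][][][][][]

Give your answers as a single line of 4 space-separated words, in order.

String 1 '[[][][]][]': depth seq [1 2 1 2 1 2 1 0 1 0]
  -> pairs=5 depth=2 groups=2 -> yes
String 2 '[[][]][][]': depth seq [1 2 1 2 1 0 1 0 1 0]
  -> pairs=5 depth=2 groups=3 -> no
String 3 '[][][[][[]]]': depth seq [1 0 1 0 1 2 1 2 3 2 1 0]
  -> pairs=6 depth=3 groups=3 -> no
String 4 '[][][][][][]': depth seq [1 0 1 0 1 0 1 0 1 0 1 0]
  -> pairs=6 depth=1 groups=6 -> no

Answer: yes no no no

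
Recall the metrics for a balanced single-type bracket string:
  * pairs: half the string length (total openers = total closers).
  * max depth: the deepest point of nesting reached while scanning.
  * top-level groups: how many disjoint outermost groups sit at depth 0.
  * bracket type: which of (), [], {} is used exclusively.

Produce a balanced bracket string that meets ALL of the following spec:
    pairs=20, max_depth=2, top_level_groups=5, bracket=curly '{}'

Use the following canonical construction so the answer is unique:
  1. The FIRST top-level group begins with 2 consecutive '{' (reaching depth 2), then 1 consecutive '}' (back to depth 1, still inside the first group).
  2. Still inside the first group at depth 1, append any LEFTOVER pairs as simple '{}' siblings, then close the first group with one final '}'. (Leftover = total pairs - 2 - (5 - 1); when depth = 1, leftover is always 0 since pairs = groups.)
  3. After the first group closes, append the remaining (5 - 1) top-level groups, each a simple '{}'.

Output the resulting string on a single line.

Answer: {{}{}{}{}{}{}{}{}{}{}{}{}{}{}{}}{}{}{}{}

Derivation:
Spec: pairs=20 depth=2 groups=5
Leftover pairs = 20 - 2 - (5-1) = 14
First group: deep chain of depth 2 + 14 sibling pairs
Remaining 4 groups: simple '{}' each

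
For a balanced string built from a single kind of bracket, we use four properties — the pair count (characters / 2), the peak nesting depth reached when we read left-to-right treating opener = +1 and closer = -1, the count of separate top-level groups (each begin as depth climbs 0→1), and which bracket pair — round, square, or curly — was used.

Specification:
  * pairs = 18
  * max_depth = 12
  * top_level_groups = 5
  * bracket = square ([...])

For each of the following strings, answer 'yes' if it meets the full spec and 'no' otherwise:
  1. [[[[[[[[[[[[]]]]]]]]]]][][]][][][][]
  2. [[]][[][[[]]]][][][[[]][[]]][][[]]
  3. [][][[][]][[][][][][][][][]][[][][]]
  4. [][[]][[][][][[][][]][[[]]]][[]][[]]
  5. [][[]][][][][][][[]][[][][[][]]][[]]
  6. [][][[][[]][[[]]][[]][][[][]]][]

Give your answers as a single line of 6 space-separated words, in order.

Answer: yes no no no no no

Derivation:
String 1 '[[[[[[[[[[[[]]]]]]]]]]][][]][][][][]': depth seq [1 2 3 4 5 6 7 8 9 10 11 12 11 10 9 8 7 6 5 4 3 2 1 2 1 2 1 0 1 0 1 0 1 0 1 0]
  -> pairs=18 depth=12 groups=5 -> yes
String 2 '[[]][[][[[]]]][][][[[]][[]]][][[]]': depth seq [1 2 1 0 1 2 1 2 3 4 3 2 1 0 1 0 1 0 1 2 3 2 1 2 3 2 1 0 1 0 1 2 1 0]
  -> pairs=17 depth=4 groups=7 -> no
String 3 '[][][[][]][[][][][][][][][]][[][][]]': depth seq [1 0 1 0 1 2 1 2 1 0 1 2 1 2 1 2 1 2 1 2 1 2 1 2 1 2 1 0 1 2 1 2 1 2 1 0]
  -> pairs=18 depth=2 groups=5 -> no
String 4 '[][[]][[][][][[][][]][[[]]]][[]][[]]': depth seq [1 0 1 2 1 0 1 2 1 2 1 2 1 2 3 2 3 2 3 2 1 2 3 4 3 2 1 0 1 2 1 0 1 2 1 0]
  -> pairs=18 depth=4 groups=5 -> no
String 5 '[][[]][][][][][][[]][[][][[][]]][[]]': depth seq [1 0 1 2 1 0 1 0 1 0 1 0 1 0 1 0 1 2 1 0 1 2 1 2 1 2 3 2 3 2 1 0 1 2 1 0]
  -> pairs=18 depth=3 groups=10 -> no
String 6 '[][][[][[]][[[]]][[]][][[][]]][]': depth seq [1 0 1 0 1 2 1 2 3 2 1 2 3 4 3 2 1 2 3 2 1 2 1 2 3 2 3 2 1 0 1 0]
  -> pairs=16 depth=4 groups=4 -> no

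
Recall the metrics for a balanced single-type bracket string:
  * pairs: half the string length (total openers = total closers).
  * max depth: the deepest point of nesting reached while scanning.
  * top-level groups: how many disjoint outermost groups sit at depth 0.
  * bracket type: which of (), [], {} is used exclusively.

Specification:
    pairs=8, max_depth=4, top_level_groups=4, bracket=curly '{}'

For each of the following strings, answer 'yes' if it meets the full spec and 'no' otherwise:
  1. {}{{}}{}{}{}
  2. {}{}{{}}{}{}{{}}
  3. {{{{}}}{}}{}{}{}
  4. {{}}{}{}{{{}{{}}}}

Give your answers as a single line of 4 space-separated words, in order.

Answer: no no yes no

Derivation:
String 1 '{}{{}}{}{}{}': depth seq [1 0 1 2 1 0 1 0 1 0 1 0]
  -> pairs=6 depth=2 groups=5 -> no
String 2 '{}{}{{}}{}{}{{}}': depth seq [1 0 1 0 1 2 1 0 1 0 1 0 1 2 1 0]
  -> pairs=8 depth=2 groups=6 -> no
String 3 '{{{{}}}{}}{}{}{}': depth seq [1 2 3 4 3 2 1 2 1 0 1 0 1 0 1 0]
  -> pairs=8 depth=4 groups=4 -> yes
String 4 '{{}}{}{}{{{}{{}}}}': depth seq [1 2 1 0 1 0 1 0 1 2 3 2 3 4 3 2 1 0]
  -> pairs=9 depth=4 groups=4 -> no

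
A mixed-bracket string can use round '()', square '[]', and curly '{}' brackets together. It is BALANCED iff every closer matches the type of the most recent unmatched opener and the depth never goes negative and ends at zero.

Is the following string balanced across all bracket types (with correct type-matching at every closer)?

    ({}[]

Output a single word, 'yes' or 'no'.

pos 0: push '('; stack = (
pos 1: push '{'; stack = ({
pos 2: '}' matches '{'; pop; stack = (
pos 3: push '['; stack = ([
pos 4: ']' matches '['; pop; stack = (
end: stack still non-empty (() → INVALID
Verdict: unclosed openers at end: ( → no

Answer: no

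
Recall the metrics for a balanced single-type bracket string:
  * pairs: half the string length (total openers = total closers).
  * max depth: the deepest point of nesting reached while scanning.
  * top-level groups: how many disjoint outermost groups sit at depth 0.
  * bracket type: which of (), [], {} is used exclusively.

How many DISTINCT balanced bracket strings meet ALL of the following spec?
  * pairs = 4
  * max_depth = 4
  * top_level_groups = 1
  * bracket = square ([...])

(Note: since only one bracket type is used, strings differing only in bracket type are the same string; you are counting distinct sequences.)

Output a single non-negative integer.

Spec: pairs=4 depth=4 groups=1
Count(depth <= 4) = 5
Count(depth <= 3) = 4
Count(depth == 4) = 5 - 4 = 1

Answer: 1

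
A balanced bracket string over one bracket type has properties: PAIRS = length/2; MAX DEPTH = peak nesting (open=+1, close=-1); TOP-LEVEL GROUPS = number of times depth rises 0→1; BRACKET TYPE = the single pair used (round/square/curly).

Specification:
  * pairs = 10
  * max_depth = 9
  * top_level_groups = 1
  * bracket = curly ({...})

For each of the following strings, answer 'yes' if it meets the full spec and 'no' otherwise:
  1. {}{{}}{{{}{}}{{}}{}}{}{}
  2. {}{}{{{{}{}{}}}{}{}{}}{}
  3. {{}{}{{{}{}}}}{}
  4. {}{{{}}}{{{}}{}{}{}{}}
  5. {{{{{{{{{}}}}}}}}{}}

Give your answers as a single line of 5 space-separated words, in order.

Answer: no no no no yes

Derivation:
String 1 '{}{{}}{{{}{}}{{}}{}}{}{}': depth seq [1 0 1 2 1 0 1 2 3 2 3 2 1 2 3 2 1 2 1 0 1 0 1 0]
  -> pairs=12 depth=3 groups=5 -> no
String 2 '{}{}{{{{}{}{}}}{}{}{}}{}': depth seq [1 0 1 0 1 2 3 4 3 4 3 4 3 2 1 2 1 2 1 2 1 0 1 0]
  -> pairs=12 depth=4 groups=4 -> no
String 3 '{{}{}{{{}{}}}}{}': depth seq [1 2 1 2 1 2 3 4 3 4 3 2 1 0 1 0]
  -> pairs=8 depth=4 groups=2 -> no
String 4 '{}{{{}}}{{{}}{}{}{}{}}': depth seq [1 0 1 2 3 2 1 0 1 2 3 2 1 2 1 2 1 2 1 2 1 0]
  -> pairs=11 depth=3 groups=3 -> no
String 5 '{{{{{{{{{}}}}}}}}{}}': depth seq [1 2 3 4 5 6 7 8 9 8 7 6 5 4 3 2 1 2 1 0]
  -> pairs=10 depth=9 groups=1 -> yes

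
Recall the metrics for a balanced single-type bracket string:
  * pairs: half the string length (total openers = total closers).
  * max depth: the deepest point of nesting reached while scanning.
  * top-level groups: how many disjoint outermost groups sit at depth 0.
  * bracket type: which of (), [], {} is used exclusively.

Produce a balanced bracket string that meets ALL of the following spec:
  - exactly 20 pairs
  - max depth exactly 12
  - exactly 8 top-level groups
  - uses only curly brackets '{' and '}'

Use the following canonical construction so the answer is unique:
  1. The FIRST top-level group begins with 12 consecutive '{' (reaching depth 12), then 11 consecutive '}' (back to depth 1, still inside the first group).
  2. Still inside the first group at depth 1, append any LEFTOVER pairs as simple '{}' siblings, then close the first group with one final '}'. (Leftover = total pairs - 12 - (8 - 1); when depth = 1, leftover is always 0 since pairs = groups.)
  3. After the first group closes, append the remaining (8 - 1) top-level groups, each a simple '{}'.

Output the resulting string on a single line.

Spec: pairs=20 depth=12 groups=8
Leftover pairs = 20 - 12 - (8-1) = 1
First group: deep chain of depth 12 + 1 sibling pairs
Remaining 7 groups: simple '{}' each

Answer: {{{{{{{{{{{{}}}}}}}}}}}{}}{}{}{}{}{}{}{}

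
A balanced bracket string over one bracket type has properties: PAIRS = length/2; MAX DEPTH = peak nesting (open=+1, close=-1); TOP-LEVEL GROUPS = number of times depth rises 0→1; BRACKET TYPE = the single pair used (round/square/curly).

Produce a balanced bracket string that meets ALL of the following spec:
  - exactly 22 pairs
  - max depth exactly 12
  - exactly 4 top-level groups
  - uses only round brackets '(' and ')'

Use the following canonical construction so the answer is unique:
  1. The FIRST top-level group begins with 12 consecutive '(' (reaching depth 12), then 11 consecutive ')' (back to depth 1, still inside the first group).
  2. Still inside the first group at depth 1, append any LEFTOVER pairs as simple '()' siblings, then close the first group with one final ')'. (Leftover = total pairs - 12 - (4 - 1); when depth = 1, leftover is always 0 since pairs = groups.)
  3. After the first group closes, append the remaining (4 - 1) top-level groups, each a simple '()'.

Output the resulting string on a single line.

Answer: (((((((((((()))))))))))()()()()()()())()()()

Derivation:
Spec: pairs=22 depth=12 groups=4
Leftover pairs = 22 - 12 - (4-1) = 7
First group: deep chain of depth 12 + 7 sibling pairs
Remaining 3 groups: simple '()' each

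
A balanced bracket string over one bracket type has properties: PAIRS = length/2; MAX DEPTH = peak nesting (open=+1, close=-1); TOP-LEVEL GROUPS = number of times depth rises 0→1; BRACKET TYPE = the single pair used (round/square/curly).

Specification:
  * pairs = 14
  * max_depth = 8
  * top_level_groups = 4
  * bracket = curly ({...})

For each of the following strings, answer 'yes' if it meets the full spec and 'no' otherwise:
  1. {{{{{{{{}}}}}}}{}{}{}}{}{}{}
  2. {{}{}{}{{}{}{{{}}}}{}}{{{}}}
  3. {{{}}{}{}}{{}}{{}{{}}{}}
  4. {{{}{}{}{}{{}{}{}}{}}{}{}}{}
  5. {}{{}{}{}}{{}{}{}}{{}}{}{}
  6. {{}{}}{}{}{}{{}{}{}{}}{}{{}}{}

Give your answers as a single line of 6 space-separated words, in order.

String 1 '{{{{{{{{}}}}}}}{}{}{}}{}{}{}': depth seq [1 2 3 4 5 6 7 8 7 6 5 4 3 2 1 2 1 2 1 2 1 0 1 0 1 0 1 0]
  -> pairs=14 depth=8 groups=4 -> yes
String 2 '{{}{}{}{{}{}{{{}}}}{}}{{{}}}': depth seq [1 2 1 2 1 2 1 2 3 2 3 2 3 4 5 4 3 2 1 2 1 0 1 2 3 2 1 0]
  -> pairs=14 depth=5 groups=2 -> no
String 3 '{{{}}{}{}}{{}}{{}{{}}{}}': depth seq [1 2 3 2 1 2 1 2 1 0 1 2 1 0 1 2 1 2 3 2 1 2 1 0]
  -> pairs=12 depth=3 groups=3 -> no
String 4 '{{{}{}{}{}{{}{}{}}{}}{}{}}{}': depth seq [1 2 3 2 3 2 3 2 3 2 3 4 3 4 3 4 3 2 3 2 1 2 1 2 1 0 1 0]
  -> pairs=14 depth=4 groups=2 -> no
String 5 '{}{{}{}{}}{{}{}{}}{{}}{}{}': depth seq [1 0 1 2 1 2 1 2 1 0 1 2 1 2 1 2 1 0 1 2 1 0 1 0 1 0]
  -> pairs=13 depth=2 groups=6 -> no
String 6 '{{}{}}{}{}{}{{}{}{}{}}{}{{}}{}': depth seq [1 2 1 2 1 0 1 0 1 0 1 0 1 2 1 2 1 2 1 2 1 0 1 0 1 2 1 0 1 0]
  -> pairs=15 depth=2 groups=8 -> no

Answer: yes no no no no no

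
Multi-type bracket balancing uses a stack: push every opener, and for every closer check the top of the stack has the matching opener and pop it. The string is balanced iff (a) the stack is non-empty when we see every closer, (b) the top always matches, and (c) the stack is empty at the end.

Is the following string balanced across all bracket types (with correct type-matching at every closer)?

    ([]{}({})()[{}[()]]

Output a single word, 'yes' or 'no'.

pos 0: push '('; stack = (
pos 1: push '['; stack = ([
pos 2: ']' matches '['; pop; stack = (
pos 3: push '{'; stack = ({
pos 4: '}' matches '{'; pop; stack = (
pos 5: push '('; stack = ((
pos 6: push '{'; stack = (({
pos 7: '}' matches '{'; pop; stack = ((
pos 8: ')' matches '('; pop; stack = (
pos 9: push '('; stack = ((
pos 10: ')' matches '('; pop; stack = (
pos 11: push '['; stack = ([
pos 12: push '{'; stack = ([{
pos 13: '}' matches '{'; pop; stack = ([
pos 14: push '['; stack = ([[
pos 15: push '('; stack = ([[(
pos 16: ')' matches '('; pop; stack = ([[
pos 17: ']' matches '['; pop; stack = ([
pos 18: ']' matches '['; pop; stack = (
end: stack still non-empty (() → INVALID
Verdict: unclosed openers at end: ( → no

Answer: no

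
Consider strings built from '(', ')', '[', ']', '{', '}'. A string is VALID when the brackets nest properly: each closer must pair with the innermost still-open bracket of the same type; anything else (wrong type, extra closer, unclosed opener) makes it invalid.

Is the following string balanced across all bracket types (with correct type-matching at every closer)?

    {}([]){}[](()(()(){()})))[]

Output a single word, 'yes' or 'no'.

pos 0: push '{'; stack = {
pos 1: '}' matches '{'; pop; stack = (empty)
pos 2: push '('; stack = (
pos 3: push '['; stack = ([
pos 4: ']' matches '['; pop; stack = (
pos 5: ')' matches '('; pop; stack = (empty)
pos 6: push '{'; stack = {
pos 7: '}' matches '{'; pop; stack = (empty)
pos 8: push '['; stack = [
pos 9: ']' matches '['; pop; stack = (empty)
pos 10: push '('; stack = (
pos 11: push '('; stack = ((
pos 12: ')' matches '('; pop; stack = (
pos 13: push '('; stack = ((
pos 14: push '('; stack = (((
pos 15: ')' matches '('; pop; stack = ((
pos 16: push '('; stack = (((
pos 17: ')' matches '('; pop; stack = ((
pos 18: push '{'; stack = (({
pos 19: push '('; stack = (({(
pos 20: ')' matches '('; pop; stack = (({
pos 21: '}' matches '{'; pop; stack = ((
pos 22: ')' matches '('; pop; stack = (
pos 23: ')' matches '('; pop; stack = (empty)
pos 24: saw closer ')' but stack is empty → INVALID
Verdict: unmatched closer ')' at position 24 → no

Answer: no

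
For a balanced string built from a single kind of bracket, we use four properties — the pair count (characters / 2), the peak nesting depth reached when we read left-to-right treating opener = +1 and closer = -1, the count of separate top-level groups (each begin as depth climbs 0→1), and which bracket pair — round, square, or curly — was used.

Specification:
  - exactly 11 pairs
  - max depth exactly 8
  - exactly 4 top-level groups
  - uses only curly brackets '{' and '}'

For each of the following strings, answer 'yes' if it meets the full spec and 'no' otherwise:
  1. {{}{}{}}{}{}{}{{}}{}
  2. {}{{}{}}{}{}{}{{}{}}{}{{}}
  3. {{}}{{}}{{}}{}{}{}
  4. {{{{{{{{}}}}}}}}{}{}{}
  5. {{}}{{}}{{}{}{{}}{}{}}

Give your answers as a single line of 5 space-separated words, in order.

Answer: no no no yes no

Derivation:
String 1 '{{}{}{}}{}{}{}{{}}{}': depth seq [1 2 1 2 1 2 1 0 1 0 1 0 1 0 1 2 1 0 1 0]
  -> pairs=10 depth=2 groups=6 -> no
String 2 '{}{{}{}}{}{}{}{{}{}}{}{{}}': depth seq [1 0 1 2 1 2 1 0 1 0 1 0 1 0 1 2 1 2 1 0 1 0 1 2 1 0]
  -> pairs=13 depth=2 groups=8 -> no
String 3 '{{}}{{}}{{}}{}{}{}': depth seq [1 2 1 0 1 2 1 0 1 2 1 0 1 0 1 0 1 0]
  -> pairs=9 depth=2 groups=6 -> no
String 4 '{{{{{{{{}}}}}}}}{}{}{}': depth seq [1 2 3 4 5 6 7 8 7 6 5 4 3 2 1 0 1 0 1 0 1 0]
  -> pairs=11 depth=8 groups=4 -> yes
String 5 '{{}}{{}}{{}{}{{}}{}{}}': depth seq [1 2 1 0 1 2 1 0 1 2 1 2 1 2 3 2 1 2 1 2 1 0]
  -> pairs=11 depth=3 groups=3 -> no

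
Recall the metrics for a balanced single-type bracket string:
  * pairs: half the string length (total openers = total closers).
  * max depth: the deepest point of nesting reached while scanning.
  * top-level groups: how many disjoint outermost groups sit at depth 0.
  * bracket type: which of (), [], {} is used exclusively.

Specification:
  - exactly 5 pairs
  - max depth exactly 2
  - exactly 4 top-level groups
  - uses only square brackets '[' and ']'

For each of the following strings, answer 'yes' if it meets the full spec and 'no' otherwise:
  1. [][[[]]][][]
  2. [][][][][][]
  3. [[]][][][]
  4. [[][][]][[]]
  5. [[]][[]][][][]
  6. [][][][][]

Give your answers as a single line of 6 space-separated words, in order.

String 1 '[][[[]]][][]': depth seq [1 0 1 2 3 2 1 0 1 0 1 0]
  -> pairs=6 depth=3 groups=4 -> no
String 2 '[][][][][][]': depth seq [1 0 1 0 1 0 1 0 1 0 1 0]
  -> pairs=6 depth=1 groups=6 -> no
String 3 '[[]][][][]': depth seq [1 2 1 0 1 0 1 0 1 0]
  -> pairs=5 depth=2 groups=4 -> yes
String 4 '[[][][]][[]]': depth seq [1 2 1 2 1 2 1 0 1 2 1 0]
  -> pairs=6 depth=2 groups=2 -> no
String 5 '[[]][[]][][][]': depth seq [1 2 1 0 1 2 1 0 1 0 1 0 1 0]
  -> pairs=7 depth=2 groups=5 -> no
String 6 '[][][][][]': depth seq [1 0 1 0 1 0 1 0 1 0]
  -> pairs=5 depth=1 groups=5 -> no

Answer: no no yes no no no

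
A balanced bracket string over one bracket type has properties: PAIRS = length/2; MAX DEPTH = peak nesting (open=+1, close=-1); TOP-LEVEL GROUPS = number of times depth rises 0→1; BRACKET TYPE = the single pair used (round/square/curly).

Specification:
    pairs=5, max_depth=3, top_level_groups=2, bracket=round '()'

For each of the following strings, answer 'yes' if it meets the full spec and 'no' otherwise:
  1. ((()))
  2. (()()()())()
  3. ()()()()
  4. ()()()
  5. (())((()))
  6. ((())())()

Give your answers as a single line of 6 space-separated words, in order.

String 1 '((()))': depth seq [1 2 3 2 1 0]
  -> pairs=3 depth=3 groups=1 -> no
String 2 '(()()()())()': depth seq [1 2 1 2 1 2 1 2 1 0 1 0]
  -> pairs=6 depth=2 groups=2 -> no
String 3 '()()()()': depth seq [1 0 1 0 1 0 1 0]
  -> pairs=4 depth=1 groups=4 -> no
String 4 '()()()': depth seq [1 0 1 0 1 0]
  -> pairs=3 depth=1 groups=3 -> no
String 5 '(())((()))': depth seq [1 2 1 0 1 2 3 2 1 0]
  -> pairs=5 depth=3 groups=2 -> yes
String 6 '((())())()': depth seq [1 2 3 2 1 2 1 0 1 0]
  -> pairs=5 depth=3 groups=2 -> yes

Answer: no no no no yes yes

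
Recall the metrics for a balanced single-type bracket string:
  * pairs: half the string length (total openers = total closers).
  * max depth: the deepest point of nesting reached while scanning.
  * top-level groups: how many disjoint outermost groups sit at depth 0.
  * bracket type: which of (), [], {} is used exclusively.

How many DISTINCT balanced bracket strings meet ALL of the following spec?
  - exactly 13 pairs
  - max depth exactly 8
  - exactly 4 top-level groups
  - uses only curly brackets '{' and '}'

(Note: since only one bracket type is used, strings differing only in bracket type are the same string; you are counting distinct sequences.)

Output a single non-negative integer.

Answer: 600

Derivation:
Spec: pairs=13 depth=8 groups=4
Count(depth <= 8) = 90364
Count(depth <= 7) = 89764
Count(depth == 8) = 90364 - 89764 = 600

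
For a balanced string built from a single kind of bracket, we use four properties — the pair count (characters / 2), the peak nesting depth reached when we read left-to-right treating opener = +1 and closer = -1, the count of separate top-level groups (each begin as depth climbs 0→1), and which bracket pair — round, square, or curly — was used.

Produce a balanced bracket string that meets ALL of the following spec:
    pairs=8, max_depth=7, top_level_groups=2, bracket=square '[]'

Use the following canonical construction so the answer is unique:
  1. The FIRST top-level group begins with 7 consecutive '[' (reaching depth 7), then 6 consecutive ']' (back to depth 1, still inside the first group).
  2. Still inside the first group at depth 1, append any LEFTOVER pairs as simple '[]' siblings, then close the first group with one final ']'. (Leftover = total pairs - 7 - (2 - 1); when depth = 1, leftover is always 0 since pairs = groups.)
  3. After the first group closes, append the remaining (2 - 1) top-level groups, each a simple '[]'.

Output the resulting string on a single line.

Answer: [[[[[[[]]]]]]][]

Derivation:
Spec: pairs=8 depth=7 groups=2
Leftover pairs = 8 - 7 - (2-1) = 0
First group: deep chain of depth 7 + 0 sibling pairs
Remaining 1 groups: simple '[]' each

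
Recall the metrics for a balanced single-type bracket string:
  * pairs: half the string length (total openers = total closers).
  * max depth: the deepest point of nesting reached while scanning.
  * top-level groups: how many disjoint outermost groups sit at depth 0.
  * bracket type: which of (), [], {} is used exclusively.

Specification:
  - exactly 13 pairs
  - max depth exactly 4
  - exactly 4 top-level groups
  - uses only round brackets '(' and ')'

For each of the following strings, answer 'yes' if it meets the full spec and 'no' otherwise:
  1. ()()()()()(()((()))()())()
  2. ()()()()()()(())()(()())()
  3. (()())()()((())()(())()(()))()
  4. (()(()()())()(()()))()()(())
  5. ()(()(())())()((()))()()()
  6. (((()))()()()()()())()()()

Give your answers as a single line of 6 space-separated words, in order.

String 1 '()()()()()(()((()))()())()': depth seq [1 0 1 0 1 0 1 0 1 0 1 2 1 2 3 4 3 2 1 2 1 2 1 0 1 0]
  -> pairs=13 depth=4 groups=7 -> no
String 2 '()()()()()()(())()(()())()': depth seq [1 0 1 0 1 0 1 0 1 0 1 0 1 2 1 0 1 0 1 2 1 2 1 0 1 0]
  -> pairs=13 depth=2 groups=10 -> no
String 3 '(()())()()((())()(())()(()))()': depth seq [1 2 1 2 1 0 1 0 1 0 1 2 3 2 1 2 1 2 3 2 1 2 1 2 3 2 1 0 1 0]
  -> pairs=15 depth=3 groups=5 -> no
String 4 '(()(()()())()(()()))()()(())': depth seq [1 2 1 2 3 2 3 2 3 2 1 2 1 2 3 2 3 2 1 0 1 0 1 0 1 2 1 0]
  -> pairs=14 depth=3 groups=4 -> no
String 5 '()(()(())())()((()))()()()': depth seq [1 0 1 2 1 2 3 2 1 2 1 0 1 0 1 2 3 2 1 0 1 0 1 0 1 0]
  -> pairs=13 depth=3 groups=7 -> no
String 6 '(((()))()()()()()())()()()': depth seq [1 2 3 4 3 2 1 2 1 2 1 2 1 2 1 2 1 2 1 0 1 0 1 0 1 0]
  -> pairs=13 depth=4 groups=4 -> yes

Answer: no no no no no yes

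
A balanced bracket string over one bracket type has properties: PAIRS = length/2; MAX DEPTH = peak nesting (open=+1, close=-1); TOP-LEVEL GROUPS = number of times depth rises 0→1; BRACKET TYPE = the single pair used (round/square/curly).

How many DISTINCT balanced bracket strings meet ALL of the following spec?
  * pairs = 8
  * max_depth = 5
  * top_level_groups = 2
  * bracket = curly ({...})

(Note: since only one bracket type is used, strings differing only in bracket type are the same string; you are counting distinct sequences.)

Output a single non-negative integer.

Answer: 84

Derivation:
Spec: pairs=8 depth=5 groups=2
Count(depth <= 5) = 407
Count(depth <= 4) = 323
Count(depth == 5) = 407 - 323 = 84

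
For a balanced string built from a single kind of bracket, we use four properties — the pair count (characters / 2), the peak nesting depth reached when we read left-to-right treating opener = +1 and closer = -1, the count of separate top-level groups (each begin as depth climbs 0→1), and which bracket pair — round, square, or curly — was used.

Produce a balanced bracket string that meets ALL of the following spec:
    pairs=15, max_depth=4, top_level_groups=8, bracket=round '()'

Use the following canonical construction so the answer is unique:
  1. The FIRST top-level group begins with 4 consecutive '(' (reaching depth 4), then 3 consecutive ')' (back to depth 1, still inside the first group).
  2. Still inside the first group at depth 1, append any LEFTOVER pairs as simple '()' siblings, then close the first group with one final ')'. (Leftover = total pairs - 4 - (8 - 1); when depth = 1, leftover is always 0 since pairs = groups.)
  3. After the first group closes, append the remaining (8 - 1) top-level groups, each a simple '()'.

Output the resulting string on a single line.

Spec: pairs=15 depth=4 groups=8
Leftover pairs = 15 - 4 - (8-1) = 4
First group: deep chain of depth 4 + 4 sibling pairs
Remaining 7 groups: simple '()' each

Answer: (((()))()()()())()()()()()()()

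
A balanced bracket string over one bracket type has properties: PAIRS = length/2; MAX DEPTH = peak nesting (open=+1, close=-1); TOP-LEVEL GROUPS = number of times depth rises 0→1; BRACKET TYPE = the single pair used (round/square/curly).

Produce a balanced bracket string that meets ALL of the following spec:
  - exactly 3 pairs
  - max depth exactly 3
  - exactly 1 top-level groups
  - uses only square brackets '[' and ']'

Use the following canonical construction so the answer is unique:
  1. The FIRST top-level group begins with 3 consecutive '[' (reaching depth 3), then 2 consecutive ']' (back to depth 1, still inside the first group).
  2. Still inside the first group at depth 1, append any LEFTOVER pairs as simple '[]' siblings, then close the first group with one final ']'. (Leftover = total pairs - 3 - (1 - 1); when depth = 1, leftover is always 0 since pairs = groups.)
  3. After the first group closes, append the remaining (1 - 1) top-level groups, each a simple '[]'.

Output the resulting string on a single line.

Spec: pairs=3 depth=3 groups=1
Leftover pairs = 3 - 3 - (1-1) = 0
First group: deep chain of depth 3 + 0 sibling pairs
Remaining 0 groups: simple '[]' each

Answer: [[[]]]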